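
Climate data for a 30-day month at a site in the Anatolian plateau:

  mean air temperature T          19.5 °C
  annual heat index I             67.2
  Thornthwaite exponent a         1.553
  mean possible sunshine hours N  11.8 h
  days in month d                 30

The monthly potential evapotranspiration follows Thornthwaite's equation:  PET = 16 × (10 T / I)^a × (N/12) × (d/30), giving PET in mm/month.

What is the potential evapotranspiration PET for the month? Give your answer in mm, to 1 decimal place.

82.3 mm

10T/I = 10 × 19.5 / 67.2 = 2.9018
(10T/I)^a = 2.9018^1.553 = 5.2303
Uncorrected PET = 16 × 5.2303 = 83.685 mm
Correction = (N/12)(d/30) = (11.8/12)(30/30) = 0.9833
PET = 83.685 × 0.9833 = 82.287 mm/month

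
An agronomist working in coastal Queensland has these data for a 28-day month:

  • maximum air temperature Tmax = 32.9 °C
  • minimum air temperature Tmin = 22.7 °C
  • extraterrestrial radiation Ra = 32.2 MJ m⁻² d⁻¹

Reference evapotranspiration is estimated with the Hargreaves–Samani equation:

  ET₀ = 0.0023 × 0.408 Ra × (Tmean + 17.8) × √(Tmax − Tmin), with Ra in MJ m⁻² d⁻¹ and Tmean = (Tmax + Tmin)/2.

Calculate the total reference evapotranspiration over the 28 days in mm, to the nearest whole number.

Tmean = (32.9 + 22.7)/2 = 27.80 °C
0.408 Ra = 0.408 × 32.2 = 13.1376 mm/d equivalent
ET₀ = 0.0023 × 13.1376 × (27.80 + 17.8) × √10.2 = 0.0023 × 13.1376 × 45.60 × 3.1937 = 4.4005 mm/d
Over 28 days: 4.4005 × 28 = 123.214 mm

123 mm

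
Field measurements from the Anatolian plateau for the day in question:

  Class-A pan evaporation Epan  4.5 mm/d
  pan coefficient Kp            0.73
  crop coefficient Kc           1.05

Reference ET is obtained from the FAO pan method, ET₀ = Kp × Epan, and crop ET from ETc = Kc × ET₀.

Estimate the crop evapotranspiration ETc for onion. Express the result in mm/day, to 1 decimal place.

3.4 mm/day

ET₀ = 0.73 × 4.5 = 3.2850 mm/d
ETc = Kc × ET₀ = 1.05 × 3.2850 = 3.4493 mm/d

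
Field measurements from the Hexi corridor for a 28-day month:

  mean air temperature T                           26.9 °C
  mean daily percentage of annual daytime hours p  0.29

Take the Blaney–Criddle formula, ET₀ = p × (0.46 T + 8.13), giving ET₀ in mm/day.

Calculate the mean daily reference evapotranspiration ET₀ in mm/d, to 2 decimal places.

ET₀ = 0.29 × (0.46 × 26.9 + 8.13) = 0.29 × 20.504 = 5.9462 mm/d

5.95 mm/d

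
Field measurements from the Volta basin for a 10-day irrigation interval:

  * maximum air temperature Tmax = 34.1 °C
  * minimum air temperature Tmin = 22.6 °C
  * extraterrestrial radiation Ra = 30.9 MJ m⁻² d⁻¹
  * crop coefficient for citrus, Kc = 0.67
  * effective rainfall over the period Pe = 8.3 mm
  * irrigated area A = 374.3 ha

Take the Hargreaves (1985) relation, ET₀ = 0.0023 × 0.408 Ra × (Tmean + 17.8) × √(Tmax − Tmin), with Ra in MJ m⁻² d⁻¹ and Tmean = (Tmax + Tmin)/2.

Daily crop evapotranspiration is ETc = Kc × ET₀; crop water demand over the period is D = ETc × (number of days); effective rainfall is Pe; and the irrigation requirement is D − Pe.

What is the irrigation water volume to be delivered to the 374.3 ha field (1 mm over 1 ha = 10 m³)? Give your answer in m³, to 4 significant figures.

Tmean = (34.1 + 22.6)/2 = 28.35 °C
0.408 Ra = 0.408 × 30.9 = 12.6072 mm/d equivalent
ET₀ = 0.0023 × 12.6072 × (28.35 + 17.8) × √11.5 = 0.0023 × 12.6072 × 46.15 × 3.3912 = 4.5381 mm/d
ETc = Kc × ET₀ = 0.67 × 4.5381 = 3.0405 mm/d
Crop demand D = ETc × 10 d = 3.0405 × 10 = 30.405 mm
D − Pe = 30.405 − 8.3 = 22.105 mm
Volume = 22.105 mm × 374.3 ha × 10 = 82739.0 m³

82740 m³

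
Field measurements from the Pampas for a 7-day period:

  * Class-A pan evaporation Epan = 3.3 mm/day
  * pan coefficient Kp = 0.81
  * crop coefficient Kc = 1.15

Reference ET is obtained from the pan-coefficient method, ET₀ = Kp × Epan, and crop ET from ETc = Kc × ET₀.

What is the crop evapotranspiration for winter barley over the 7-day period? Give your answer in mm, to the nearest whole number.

ET₀ = 0.81 × 3.3 = 2.6730 mm/d
ETc = Kc × ET₀ = 1.15 × 2.6730 = 3.0740 mm/d
Over 7 days: 3.0740 × 7 = 21.518 mm

22 mm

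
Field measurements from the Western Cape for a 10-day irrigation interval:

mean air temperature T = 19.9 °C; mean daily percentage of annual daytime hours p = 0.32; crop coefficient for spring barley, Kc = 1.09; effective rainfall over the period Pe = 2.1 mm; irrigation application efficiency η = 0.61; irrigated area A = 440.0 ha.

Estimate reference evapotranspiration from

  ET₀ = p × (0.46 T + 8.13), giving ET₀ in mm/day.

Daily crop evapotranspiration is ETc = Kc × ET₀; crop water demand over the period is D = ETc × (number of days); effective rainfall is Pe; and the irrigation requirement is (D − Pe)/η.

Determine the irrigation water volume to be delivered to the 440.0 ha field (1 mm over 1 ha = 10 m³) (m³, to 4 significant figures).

419700 m³

ET₀ = 0.32 × (0.46 × 19.9 + 8.13) = 0.32 × 17.284 = 5.5309 mm/d
ETc = Kc × ET₀ = 1.09 × 5.5309 = 6.0287 mm/d
Crop demand D = ETc × 10 d = 6.0287 × 10 = 60.287 mm
D − Pe = 60.287 − 2.1 = 58.187 mm
Gross irrigation = 58.187 / 0.61 = 95.389 mm
Volume = 95.389 mm × 440.0 ha × 10 = 419711.6 m³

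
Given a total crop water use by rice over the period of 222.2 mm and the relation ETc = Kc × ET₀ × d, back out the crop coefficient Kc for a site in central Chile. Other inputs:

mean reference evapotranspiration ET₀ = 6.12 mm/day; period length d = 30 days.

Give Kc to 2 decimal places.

1.21

ETc = Kc × ET₀ × d  ⇒  Kc = ETc / (ET₀ × d)
Kc = 222.2 / (6.12 × 30) = 222.2 / 183.60 = 1.2102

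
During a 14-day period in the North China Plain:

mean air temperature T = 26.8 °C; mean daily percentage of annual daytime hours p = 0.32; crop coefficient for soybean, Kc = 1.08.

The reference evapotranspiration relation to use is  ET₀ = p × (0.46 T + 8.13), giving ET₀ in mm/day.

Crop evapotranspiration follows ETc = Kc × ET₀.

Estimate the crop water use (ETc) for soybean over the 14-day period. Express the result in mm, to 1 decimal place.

99.0 mm

ET₀ = 0.32 × (0.46 × 26.8 + 8.13) = 0.32 × 20.458 = 6.5466 mm/d
ETc = Kc × ET₀ = 1.08 × 6.5466 = 7.0703 mm/d
Over 14 days: 7.0703 × 14 = 98.984 mm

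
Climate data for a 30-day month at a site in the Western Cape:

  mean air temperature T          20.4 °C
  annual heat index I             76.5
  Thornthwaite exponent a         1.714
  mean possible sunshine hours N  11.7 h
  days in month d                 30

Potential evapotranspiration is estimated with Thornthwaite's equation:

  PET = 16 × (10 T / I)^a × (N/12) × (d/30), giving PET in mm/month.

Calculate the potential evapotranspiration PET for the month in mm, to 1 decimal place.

83.8 mm

10T/I = 10 × 20.4 / 76.5 = 2.6667
(10T/I)^a = 2.6667^1.714 = 5.3718
Uncorrected PET = 16 × 5.3718 = 85.949 mm
Correction = (N/12)(d/30) = (11.7/12)(30/30) = 0.9750
PET = 85.949 × 0.9750 = 83.800 mm/month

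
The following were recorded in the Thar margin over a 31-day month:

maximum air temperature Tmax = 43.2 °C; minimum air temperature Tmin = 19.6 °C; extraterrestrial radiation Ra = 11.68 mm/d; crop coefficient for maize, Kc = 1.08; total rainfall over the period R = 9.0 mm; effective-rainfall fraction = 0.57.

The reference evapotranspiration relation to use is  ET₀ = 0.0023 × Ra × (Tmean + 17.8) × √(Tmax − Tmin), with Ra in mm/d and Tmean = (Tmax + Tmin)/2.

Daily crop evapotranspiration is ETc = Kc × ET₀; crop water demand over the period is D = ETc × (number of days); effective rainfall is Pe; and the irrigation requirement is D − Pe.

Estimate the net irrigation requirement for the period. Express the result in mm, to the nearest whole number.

Tmean = (43.2 + 19.6)/2 = 31.40 °C
ET₀ = 0.0023 × 11.68 × (31.40 + 17.8) × √23.6 = 0.0023 × 11.68 × 49.20 × 4.8580 = 6.4209 mm/d
ETc = Kc × ET₀ = 1.08 × 6.4209 = 6.9346 mm/d
Crop demand D = ETc × 31 d = 6.9346 × 31 = 214.973 mm
Pe = 0.57 × 9.0 = 5.130 mm
D − Pe = 214.973 − 5.130 = 209.843 mm

210 mm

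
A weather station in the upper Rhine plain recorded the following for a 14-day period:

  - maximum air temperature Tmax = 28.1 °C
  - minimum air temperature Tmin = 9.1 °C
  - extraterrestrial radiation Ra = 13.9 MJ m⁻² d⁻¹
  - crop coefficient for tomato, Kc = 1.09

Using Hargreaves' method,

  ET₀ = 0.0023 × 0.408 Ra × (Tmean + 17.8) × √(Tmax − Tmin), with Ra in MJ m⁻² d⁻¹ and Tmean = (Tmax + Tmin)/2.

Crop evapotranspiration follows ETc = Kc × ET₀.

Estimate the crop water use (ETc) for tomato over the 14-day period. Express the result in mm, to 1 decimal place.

31.6 mm

Tmean = (28.1 + 9.1)/2 = 18.60 °C
0.408 Ra = 0.408 × 13.9 = 5.6712 mm/d equivalent
ET₀ = 0.0023 × 5.6712 × (18.60 + 17.8) × √19.0 = 0.0023 × 5.6712 × 36.40 × 4.3589 = 2.0696 mm/d
ETc = Kc × ET₀ = 1.09 × 2.0696 = 2.2559 mm/d
Over 14 days: 2.2559 × 14 = 31.583 mm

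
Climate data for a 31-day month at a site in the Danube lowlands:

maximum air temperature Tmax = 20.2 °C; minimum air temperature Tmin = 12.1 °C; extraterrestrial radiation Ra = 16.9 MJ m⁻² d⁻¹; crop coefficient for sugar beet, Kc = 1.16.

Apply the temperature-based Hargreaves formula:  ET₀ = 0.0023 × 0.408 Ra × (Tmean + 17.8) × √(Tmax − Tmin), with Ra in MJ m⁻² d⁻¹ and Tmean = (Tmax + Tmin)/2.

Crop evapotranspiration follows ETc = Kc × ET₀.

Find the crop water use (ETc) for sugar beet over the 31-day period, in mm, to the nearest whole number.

Tmean = (20.2 + 12.1)/2 = 16.15 °C
0.408 Ra = 0.408 × 16.9 = 6.8952 mm/d equivalent
ET₀ = 0.0023 × 6.8952 × (16.15 + 17.8) × √8.1 = 0.0023 × 6.8952 × 33.95 × 2.8460 = 1.5323 mm/d
ETc = Kc × ET₀ = 1.16 × 1.5323 = 1.7775 mm/d
Over 31 days: 1.7775 × 31 = 55.103 mm

55 mm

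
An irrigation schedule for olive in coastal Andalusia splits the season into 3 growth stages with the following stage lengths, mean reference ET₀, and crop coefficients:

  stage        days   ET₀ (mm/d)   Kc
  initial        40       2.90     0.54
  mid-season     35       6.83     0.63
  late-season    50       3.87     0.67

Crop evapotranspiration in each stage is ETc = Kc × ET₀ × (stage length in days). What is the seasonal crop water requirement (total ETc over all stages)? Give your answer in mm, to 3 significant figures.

343 mm

initial: 0.54 × 2.90 × 40 = 62.64 mm
mid-season: 0.63 × 6.83 × 35 = 150.60 mm
late-season: 0.67 × 3.87 × 50 = 129.65 mm
Seasonal total = 342.89 mm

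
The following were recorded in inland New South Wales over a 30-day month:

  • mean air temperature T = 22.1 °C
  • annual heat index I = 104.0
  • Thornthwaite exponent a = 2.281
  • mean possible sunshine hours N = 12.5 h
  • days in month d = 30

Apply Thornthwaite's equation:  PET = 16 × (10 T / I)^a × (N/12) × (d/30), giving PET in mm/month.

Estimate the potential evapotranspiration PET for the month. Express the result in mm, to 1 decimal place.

93.0 mm

10T/I = 10 × 22.1 / 104.0 = 2.1250
(10T/I)^a = 2.1250^2.281 = 5.5809
Uncorrected PET = 16 × 5.5809 = 89.294 mm
Correction = (N/12)(d/30) = (12.5/12)(30/30) = 1.0417
PET = 89.294 × 1.0417 = 93.018 mm/month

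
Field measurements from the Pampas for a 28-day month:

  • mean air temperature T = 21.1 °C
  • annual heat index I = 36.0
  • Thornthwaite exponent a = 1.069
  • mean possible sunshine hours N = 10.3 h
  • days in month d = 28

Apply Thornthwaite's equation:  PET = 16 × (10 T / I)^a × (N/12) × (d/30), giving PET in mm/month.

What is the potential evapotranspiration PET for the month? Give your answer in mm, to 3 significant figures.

84.9 mm

10T/I = 10 × 21.1 / 36.0 = 5.8611
(10T/I)^a = 5.8611^1.069 = 6.6217
Uncorrected PET = 16 × 6.6217 = 105.947 mm
Correction = (N/12)(d/30) = (10.3/12)(28/30) = 0.8011
PET = 105.947 × 0.8011 = 84.874 mm/month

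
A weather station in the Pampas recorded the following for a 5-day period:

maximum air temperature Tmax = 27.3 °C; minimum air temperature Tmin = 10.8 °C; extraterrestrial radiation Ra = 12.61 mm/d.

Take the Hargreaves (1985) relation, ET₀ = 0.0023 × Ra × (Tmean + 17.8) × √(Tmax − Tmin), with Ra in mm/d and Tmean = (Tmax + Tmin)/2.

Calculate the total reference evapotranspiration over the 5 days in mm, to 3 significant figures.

21.7 mm

Tmean = (27.3 + 10.8)/2 = 19.05 °C
ET₀ = 0.0023 × 12.61 × (19.05 + 17.8) × √16.5 = 0.0023 × 12.61 × 36.85 × 4.0620 = 4.3413 mm/d
Over 5 days: 4.3413 × 5 = 21.707 mm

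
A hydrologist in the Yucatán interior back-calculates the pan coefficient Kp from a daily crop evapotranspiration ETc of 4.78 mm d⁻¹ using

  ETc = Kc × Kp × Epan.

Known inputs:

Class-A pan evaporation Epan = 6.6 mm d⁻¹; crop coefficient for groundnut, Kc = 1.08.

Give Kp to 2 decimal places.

0.67

ETc = Kc × Kp × Epan  ⇒  Kp = ETc / (Kc × Epan)
Kp = 4.78 / (1.08 × 6.6) = 4.78 / 7.128 = 0.6706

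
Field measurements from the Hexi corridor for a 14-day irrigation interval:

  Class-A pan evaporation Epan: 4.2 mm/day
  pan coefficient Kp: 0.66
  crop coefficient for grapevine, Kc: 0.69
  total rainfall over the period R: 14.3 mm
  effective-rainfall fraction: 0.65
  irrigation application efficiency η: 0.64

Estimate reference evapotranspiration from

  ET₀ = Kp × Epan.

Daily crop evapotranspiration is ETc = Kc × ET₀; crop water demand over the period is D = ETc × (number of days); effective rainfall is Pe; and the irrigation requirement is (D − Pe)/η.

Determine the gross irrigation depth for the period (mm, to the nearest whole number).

ET₀ = 0.66 × 4.2 = 2.7720 mm/d
ETc = Kc × ET₀ = 0.69 × 2.7720 = 1.9127 mm/d
Crop demand D = ETc × 14 d = 1.9127 × 14 = 26.778 mm
Pe = 0.65 × 14.3 = 9.295 mm
D − Pe = 26.778 − 9.295 = 17.483 mm
Gross irrigation = 17.483 / 0.64 = 27.317 mm

27 mm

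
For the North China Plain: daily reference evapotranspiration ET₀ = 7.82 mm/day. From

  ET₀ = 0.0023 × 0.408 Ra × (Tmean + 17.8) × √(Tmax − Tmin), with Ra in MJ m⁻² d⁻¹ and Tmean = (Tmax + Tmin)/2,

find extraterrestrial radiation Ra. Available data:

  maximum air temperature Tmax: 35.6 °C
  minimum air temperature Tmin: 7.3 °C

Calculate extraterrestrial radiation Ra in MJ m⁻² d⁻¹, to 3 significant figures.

39.9 MJ m⁻² d⁻¹

Tmean = (35.6+7.3)/2 = 21.45 °C; ΔT = 28.3
Ra = ET₀ / [0.0023 × 0.408 × (Tmean+17.8) × √ΔT]
   = 7.82 / (0.0023 × 0.408 × 39.25 × 5.3198) = 39.910 MJ m⁻² d⁻¹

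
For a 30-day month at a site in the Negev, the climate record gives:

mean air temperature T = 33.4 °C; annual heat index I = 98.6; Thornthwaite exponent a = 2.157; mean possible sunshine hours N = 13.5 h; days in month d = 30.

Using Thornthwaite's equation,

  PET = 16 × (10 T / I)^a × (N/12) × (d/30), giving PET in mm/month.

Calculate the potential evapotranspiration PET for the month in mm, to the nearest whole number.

10T/I = 10 × 33.4 / 98.6 = 3.3874
(10T/I)^a = 3.3874^2.157 = 13.8970
Uncorrected PET = 16 × 13.8970 = 222.352 mm
Correction = (N/12)(d/30) = (13.5/12)(30/30) = 1.1250
PET = 222.352 × 1.1250 = 250.146 mm/month

250 mm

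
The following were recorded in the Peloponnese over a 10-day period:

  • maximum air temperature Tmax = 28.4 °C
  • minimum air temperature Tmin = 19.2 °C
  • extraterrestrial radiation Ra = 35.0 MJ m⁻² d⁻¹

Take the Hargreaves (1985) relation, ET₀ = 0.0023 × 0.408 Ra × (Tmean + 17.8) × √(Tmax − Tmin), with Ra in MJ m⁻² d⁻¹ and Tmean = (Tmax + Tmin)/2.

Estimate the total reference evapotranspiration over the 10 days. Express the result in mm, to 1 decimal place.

Tmean = (28.4 + 19.2)/2 = 23.80 °C
0.408 Ra = 0.408 × 35.0 = 14.2800 mm/d equivalent
ET₀ = 0.0023 × 14.2800 × (23.80 + 17.8) × √9.2 = 0.0023 × 14.2800 × 41.60 × 3.0332 = 4.1443 mm/d
Over 10 days: 4.1443 × 10 = 41.443 mm

41.4 mm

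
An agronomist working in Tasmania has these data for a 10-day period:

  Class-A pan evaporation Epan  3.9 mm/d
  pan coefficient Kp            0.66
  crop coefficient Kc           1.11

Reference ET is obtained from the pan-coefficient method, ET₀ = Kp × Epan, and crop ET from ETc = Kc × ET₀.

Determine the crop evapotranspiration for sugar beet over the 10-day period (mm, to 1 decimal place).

28.6 mm

ET₀ = 0.66 × 3.9 = 2.5740 mm/d
ETc = Kc × ET₀ = 1.11 × 2.5740 = 2.8571 mm/d
Over 10 days: 2.8571 × 10 = 28.571 mm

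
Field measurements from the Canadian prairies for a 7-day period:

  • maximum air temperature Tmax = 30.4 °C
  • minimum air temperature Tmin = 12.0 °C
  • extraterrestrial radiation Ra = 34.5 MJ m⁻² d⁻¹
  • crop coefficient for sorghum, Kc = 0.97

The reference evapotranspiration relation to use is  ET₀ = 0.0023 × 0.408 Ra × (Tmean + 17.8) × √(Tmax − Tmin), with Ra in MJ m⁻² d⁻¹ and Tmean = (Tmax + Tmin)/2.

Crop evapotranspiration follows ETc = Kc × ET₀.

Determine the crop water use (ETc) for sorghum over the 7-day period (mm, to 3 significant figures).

36.8 mm

Tmean = (30.4 + 12.0)/2 = 21.20 °C
0.408 Ra = 0.408 × 34.5 = 14.0760 mm/d equivalent
ET₀ = 0.0023 × 14.0760 × (21.20 + 17.8) × √18.4 = 0.0023 × 14.0760 × 39.00 × 4.2895 = 5.4160 mm/d
ETc = Kc × ET₀ = 0.97 × 5.4160 = 5.2535 mm/d
Over 7 days: 5.2535 × 7 = 36.775 mm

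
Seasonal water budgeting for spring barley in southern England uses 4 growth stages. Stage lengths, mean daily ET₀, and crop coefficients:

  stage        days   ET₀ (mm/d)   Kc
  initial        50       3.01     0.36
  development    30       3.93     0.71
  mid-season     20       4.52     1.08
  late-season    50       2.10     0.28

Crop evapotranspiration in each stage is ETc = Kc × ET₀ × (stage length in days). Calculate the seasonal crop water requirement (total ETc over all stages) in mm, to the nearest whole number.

265 mm

initial: 0.36 × 3.01 × 50 = 54.18 mm
development: 0.71 × 3.93 × 30 = 83.71 mm
mid-season: 1.08 × 4.52 × 20 = 97.63 mm
late-season: 0.28 × 2.10 × 50 = 29.40 mm
Seasonal total = 264.92 mm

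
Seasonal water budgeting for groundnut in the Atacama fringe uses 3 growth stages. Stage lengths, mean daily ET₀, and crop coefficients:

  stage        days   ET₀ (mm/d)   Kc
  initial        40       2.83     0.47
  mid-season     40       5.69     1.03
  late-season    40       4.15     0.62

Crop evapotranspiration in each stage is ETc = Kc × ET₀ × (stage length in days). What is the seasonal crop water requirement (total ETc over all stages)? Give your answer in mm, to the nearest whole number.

initial: 0.47 × 2.83 × 40 = 53.20 mm
mid-season: 1.03 × 5.69 × 40 = 234.43 mm
late-season: 0.62 × 4.15 × 40 = 102.92 mm
Seasonal total = 390.55 mm

391 mm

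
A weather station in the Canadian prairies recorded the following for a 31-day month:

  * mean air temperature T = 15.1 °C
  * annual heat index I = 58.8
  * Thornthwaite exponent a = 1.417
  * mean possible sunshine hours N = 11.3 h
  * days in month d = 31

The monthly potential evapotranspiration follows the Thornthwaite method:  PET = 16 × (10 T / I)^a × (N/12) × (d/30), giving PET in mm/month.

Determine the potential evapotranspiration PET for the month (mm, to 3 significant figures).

59.2 mm

10T/I = 10 × 15.1 / 58.8 = 2.5680
(10T/I)^a = 2.5680^1.417 = 3.8054
Uncorrected PET = 16 × 3.8054 = 60.886 mm
Correction = (N/12)(d/30) = (11.3/12)(31/30) = 0.9731
PET = 60.886 × 0.9731 = 59.248 mm/month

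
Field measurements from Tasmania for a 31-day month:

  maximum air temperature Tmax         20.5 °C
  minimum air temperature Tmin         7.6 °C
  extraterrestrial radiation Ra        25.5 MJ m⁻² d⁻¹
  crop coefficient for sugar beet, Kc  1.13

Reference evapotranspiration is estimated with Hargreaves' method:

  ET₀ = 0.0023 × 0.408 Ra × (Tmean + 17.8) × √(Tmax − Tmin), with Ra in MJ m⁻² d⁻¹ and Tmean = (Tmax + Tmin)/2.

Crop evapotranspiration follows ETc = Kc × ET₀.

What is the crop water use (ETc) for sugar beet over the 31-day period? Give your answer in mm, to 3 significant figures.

Tmean = (20.5 + 7.6)/2 = 14.05 °C
0.408 Ra = 0.408 × 25.5 = 10.4040 mm/d equivalent
ET₀ = 0.0023 × 10.4040 × (14.05 + 17.8) × √12.9 = 0.0023 × 10.4040 × 31.85 × 3.5917 = 2.7374 mm/d
ETc = Kc × ET₀ = 1.13 × 2.7374 = 3.0933 mm/d
Over 31 days: 3.0933 × 31 = 95.892 mm

95.9 mm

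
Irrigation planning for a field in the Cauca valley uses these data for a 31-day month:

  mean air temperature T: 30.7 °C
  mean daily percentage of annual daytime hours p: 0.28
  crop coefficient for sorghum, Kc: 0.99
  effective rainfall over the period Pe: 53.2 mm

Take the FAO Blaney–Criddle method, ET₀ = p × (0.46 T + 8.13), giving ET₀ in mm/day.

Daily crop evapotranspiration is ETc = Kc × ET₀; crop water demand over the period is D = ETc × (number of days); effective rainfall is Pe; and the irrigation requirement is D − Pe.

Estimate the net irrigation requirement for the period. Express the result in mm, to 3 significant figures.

138 mm

ET₀ = 0.28 × (0.46 × 30.7 + 8.13) = 0.28 × 22.252 = 6.2306 mm/d
ETc = Kc × ET₀ = 0.99 × 6.2306 = 6.1683 mm/d
Crop demand D = ETc × 31 d = 6.1683 × 31 = 191.217 mm
D − Pe = 191.217 − 53.2 = 138.017 mm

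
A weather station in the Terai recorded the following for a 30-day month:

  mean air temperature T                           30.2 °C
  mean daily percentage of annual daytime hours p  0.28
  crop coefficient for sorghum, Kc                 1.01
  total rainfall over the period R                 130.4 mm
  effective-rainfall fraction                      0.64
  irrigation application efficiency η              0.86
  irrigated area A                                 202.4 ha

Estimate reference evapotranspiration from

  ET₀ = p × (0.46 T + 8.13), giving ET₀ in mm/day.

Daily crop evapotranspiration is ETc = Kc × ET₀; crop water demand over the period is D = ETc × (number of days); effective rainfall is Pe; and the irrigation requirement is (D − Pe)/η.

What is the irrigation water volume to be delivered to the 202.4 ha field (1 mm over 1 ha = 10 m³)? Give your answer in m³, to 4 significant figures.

ET₀ = 0.28 × (0.46 × 30.2 + 8.13) = 0.28 × 22.022 = 6.1662 mm/d
ETc = Kc × ET₀ = 1.01 × 6.1662 = 6.2279 mm/d
Crop demand D = ETc × 30 d = 6.2279 × 30 = 186.837 mm
Pe = 0.64 × 130.4 = 83.456 mm
D − Pe = 186.837 − 83.456 = 103.381 mm
Gross irrigation = 103.381 / 0.86 = 120.210 mm
Volume = 120.210 mm × 202.4 ha × 10 = 243305.0 m³

243300 m³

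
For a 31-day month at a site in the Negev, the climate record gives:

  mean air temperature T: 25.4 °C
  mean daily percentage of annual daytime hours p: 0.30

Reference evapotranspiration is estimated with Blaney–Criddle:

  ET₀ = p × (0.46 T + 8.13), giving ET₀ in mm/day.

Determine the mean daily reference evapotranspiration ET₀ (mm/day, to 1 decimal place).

5.9 mm/day

ET₀ = 0.30 × (0.46 × 25.4 + 8.13) = 0.30 × 19.814 = 5.9442 mm/d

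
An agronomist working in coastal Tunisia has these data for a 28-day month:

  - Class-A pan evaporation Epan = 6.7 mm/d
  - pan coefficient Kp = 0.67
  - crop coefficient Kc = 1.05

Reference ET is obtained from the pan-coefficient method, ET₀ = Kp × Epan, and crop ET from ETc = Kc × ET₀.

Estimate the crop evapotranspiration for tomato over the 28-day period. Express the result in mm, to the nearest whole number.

132 mm

ET₀ = 0.67 × 6.7 = 4.4890 mm/d
ETc = Kc × ET₀ = 1.05 × 4.4890 = 4.7135 mm/d
Over 28 days: 4.7135 × 28 = 131.978 mm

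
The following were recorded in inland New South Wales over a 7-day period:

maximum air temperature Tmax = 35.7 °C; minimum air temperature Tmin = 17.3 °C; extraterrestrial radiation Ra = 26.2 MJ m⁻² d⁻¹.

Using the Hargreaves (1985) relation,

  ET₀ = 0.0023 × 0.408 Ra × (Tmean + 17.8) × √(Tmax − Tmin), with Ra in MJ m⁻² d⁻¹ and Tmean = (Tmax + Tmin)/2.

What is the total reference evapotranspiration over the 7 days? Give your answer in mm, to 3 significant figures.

Tmean = (35.7 + 17.3)/2 = 26.50 °C
0.408 Ra = 0.408 × 26.2 = 10.6896 mm/d equivalent
ET₀ = 0.0023 × 10.6896 × (26.50 + 17.8) × √18.4 = 0.0023 × 10.6896 × 44.30 × 4.2895 = 4.6720 mm/d
Over 7 days: 4.6720 × 7 = 32.704 mm

32.7 mm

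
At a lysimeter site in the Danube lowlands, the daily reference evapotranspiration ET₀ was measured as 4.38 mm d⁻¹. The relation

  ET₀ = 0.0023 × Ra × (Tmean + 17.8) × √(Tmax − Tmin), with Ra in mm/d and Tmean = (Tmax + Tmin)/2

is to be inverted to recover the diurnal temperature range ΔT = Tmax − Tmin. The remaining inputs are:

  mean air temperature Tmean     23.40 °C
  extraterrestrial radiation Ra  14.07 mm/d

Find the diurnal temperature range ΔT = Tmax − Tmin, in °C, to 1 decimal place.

10.8 °C

√ΔT = ET₀ / [0.0023 × Ra × (Tmean+17.8)] = 4.38 / (0.0023 × 14.07 × 41.20) = 3.2851
ΔT = 3.2851² = 10.792 °C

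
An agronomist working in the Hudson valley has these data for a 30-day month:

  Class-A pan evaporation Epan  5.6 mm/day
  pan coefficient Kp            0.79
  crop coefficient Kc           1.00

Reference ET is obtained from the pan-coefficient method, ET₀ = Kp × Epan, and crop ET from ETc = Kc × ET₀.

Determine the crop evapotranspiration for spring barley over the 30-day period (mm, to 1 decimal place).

ET₀ = 0.79 × 5.6 = 4.4240 mm/d
ETc = Kc × ET₀ = 1.00 × 4.4240 = 4.4240 mm/d
Over 30 days: 4.4240 × 30 = 132.720 mm

132.7 mm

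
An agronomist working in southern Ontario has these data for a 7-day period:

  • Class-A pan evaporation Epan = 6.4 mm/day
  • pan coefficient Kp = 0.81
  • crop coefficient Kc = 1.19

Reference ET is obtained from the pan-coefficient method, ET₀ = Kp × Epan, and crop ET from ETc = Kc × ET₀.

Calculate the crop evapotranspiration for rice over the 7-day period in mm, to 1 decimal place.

ET₀ = 0.81 × 6.4 = 5.1840 mm/d
ETc = Kc × ET₀ = 1.19 × 5.1840 = 6.1690 mm/d
Over 7 days: 6.1690 × 7 = 43.183 mm

43.2 mm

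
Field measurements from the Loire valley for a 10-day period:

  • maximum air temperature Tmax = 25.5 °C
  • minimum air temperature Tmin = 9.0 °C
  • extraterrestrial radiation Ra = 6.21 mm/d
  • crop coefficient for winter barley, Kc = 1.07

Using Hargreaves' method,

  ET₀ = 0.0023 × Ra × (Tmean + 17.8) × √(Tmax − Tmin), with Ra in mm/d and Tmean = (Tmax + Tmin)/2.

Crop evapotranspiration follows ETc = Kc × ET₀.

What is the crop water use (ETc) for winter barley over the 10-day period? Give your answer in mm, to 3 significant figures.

Tmean = (25.5 + 9.0)/2 = 17.25 °C
ET₀ = 0.0023 × 6.21 × (17.25 + 17.8) × √16.5 = 0.0023 × 6.21 × 35.05 × 4.0620 = 2.0335 mm/d
ETc = Kc × ET₀ = 1.07 × 2.0335 = 2.1758 mm/d
Over 10 days: 2.1758 × 10 = 21.758 mm

21.8 mm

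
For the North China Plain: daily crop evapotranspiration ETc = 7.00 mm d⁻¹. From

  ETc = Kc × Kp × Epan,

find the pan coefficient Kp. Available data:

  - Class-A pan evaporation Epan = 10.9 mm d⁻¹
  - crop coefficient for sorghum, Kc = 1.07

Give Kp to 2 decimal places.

ETc = Kc × Kp × Epan  ⇒  Kp = ETc / (Kc × Epan)
Kp = 7.00 / (1.07 × 10.9) = 7.00 / 11.663 = 0.6002

0.60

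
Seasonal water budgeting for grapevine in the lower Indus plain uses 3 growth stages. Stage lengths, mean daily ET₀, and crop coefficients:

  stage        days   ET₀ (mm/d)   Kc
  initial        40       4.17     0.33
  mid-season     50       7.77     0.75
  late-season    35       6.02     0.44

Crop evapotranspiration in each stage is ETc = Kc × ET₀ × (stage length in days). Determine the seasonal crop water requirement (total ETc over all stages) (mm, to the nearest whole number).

initial: 0.33 × 4.17 × 40 = 55.04 mm
mid-season: 0.75 × 7.77 × 50 = 291.38 mm
late-season: 0.44 × 6.02 × 35 = 92.71 mm
Seasonal total = 439.13 mm

439 mm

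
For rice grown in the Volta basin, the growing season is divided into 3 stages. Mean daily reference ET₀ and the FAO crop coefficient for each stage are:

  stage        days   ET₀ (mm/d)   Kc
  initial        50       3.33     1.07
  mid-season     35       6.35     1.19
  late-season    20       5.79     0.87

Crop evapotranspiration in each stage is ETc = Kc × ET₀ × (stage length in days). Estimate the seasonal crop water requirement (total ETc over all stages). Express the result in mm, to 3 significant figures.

543 mm

initial: 1.07 × 3.33 × 50 = 178.16 mm
mid-season: 1.19 × 6.35 × 35 = 264.48 mm
late-season: 0.87 × 5.79 × 20 = 100.75 mm
Seasonal total = 543.39 mm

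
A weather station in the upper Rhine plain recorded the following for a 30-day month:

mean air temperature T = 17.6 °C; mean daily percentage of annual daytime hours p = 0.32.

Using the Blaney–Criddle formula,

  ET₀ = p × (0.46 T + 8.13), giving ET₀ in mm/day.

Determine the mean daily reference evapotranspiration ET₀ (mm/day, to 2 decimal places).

5.19 mm/day

ET₀ = 0.32 × (0.46 × 17.6 + 8.13) = 0.32 × 16.226 = 5.1923 mm/d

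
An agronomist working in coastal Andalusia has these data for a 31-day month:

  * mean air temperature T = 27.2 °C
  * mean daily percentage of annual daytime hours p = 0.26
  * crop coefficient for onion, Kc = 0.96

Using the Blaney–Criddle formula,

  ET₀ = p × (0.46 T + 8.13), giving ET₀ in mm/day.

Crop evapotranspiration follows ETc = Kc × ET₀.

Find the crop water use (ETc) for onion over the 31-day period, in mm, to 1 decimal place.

ET₀ = 0.26 × (0.46 × 27.2 + 8.13) = 0.26 × 20.642 = 5.3669 mm/d
ETc = Kc × ET₀ = 0.96 × 5.3669 = 5.1522 mm/d
Over 31 days: 5.1522 × 31 = 159.718 mm

159.7 mm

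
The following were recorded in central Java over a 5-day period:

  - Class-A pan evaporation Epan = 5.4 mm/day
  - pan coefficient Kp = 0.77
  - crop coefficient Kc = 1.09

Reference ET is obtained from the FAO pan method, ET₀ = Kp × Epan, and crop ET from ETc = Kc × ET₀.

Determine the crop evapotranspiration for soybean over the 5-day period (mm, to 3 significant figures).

22.7 mm

ET₀ = 0.77 × 5.4 = 4.1580 mm/d
ETc = Kc × ET₀ = 1.09 × 4.1580 = 4.5322 mm/d
Over 5 days: 4.5322 × 5 = 22.661 mm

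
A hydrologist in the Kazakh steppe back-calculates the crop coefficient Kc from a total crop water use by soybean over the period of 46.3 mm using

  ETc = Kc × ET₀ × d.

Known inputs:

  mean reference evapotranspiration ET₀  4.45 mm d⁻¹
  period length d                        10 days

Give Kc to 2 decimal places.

ETc = Kc × ET₀ × d  ⇒  Kc = ETc / (ET₀ × d)
Kc = 46.3 / (4.45 × 10) = 46.3 / 44.50 = 1.0404

1.04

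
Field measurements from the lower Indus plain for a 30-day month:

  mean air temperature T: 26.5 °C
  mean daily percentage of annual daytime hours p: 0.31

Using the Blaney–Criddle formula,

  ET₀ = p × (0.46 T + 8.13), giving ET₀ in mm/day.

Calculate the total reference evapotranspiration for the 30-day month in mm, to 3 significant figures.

189 mm

ET₀ = 0.31 × (0.46 × 26.5 + 8.13) = 0.31 × 20.320 = 6.2992 mm/d
Monthly total = 6.2992 × 30 = 188.976 mm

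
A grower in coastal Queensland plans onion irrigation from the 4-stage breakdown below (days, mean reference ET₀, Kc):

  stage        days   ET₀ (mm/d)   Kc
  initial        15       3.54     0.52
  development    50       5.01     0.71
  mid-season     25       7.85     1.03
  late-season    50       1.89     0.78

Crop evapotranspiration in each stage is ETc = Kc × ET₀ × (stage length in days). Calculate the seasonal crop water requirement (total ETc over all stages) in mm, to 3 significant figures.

481 mm

initial: 0.52 × 3.54 × 15 = 27.61 mm
development: 0.71 × 5.01 × 50 = 177.86 mm
mid-season: 1.03 × 7.85 × 25 = 202.14 mm
late-season: 0.78 × 1.89 × 50 = 73.71 mm
Seasonal total = 481.32 mm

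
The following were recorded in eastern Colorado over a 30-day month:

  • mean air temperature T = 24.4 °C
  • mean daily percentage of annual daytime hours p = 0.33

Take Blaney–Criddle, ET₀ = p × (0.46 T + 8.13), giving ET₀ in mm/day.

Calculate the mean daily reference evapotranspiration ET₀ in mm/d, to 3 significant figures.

ET₀ = 0.33 × (0.46 × 24.4 + 8.13) = 0.33 × 19.354 = 6.3868 mm/d

6.39 mm/d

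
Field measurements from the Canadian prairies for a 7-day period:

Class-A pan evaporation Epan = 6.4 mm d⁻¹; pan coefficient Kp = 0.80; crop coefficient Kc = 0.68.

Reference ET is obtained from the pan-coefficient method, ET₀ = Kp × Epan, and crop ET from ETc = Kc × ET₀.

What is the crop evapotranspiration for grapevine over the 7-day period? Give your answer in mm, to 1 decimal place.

24.4 mm

ET₀ = 0.80 × 6.4 = 5.1200 mm/d
ETc = Kc × ET₀ = 0.68 × 5.1200 = 3.4816 mm/d
Over 7 days: 3.4816 × 7 = 24.371 mm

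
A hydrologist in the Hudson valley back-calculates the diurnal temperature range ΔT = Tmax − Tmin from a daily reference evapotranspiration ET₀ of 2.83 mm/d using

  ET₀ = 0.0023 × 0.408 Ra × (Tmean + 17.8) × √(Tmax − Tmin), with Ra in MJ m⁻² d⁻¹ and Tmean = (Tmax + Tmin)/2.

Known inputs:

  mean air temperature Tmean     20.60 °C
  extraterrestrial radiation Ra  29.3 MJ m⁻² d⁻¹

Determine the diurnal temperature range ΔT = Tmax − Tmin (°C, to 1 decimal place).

√ΔT = ET₀ / [0.0023 × 0.408 × Ra × (Tmean+17.8)] = 2.83 / (0.0023 × 11.9544 × 38.40) = 2.6804
ΔT = 2.6804² = 7.185 °C

7.2 °C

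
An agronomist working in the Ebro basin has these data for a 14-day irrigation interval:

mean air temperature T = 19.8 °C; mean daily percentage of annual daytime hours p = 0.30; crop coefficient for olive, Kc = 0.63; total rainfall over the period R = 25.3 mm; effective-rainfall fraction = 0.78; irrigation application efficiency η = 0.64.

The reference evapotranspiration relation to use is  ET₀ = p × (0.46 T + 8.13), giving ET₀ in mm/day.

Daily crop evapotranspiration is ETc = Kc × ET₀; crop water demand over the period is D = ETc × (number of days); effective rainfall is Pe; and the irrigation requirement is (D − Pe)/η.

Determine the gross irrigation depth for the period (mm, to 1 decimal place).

ET₀ = 0.30 × (0.46 × 19.8 + 8.13) = 0.30 × 17.238 = 5.1714 mm/d
ETc = Kc × ET₀ = 0.63 × 5.1714 = 3.2580 mm/d
Crop demand D = ETc × 14 d = 3.2580 × 14 = 45.612 mm
Pe = 0.78 × 25.3 = 19.734 mm
D − Pe = 45.612 − 19.734 = 25.878 mm
Gross irrigation = 25.878 / 0.64 = 40.434 mm

40.4 mm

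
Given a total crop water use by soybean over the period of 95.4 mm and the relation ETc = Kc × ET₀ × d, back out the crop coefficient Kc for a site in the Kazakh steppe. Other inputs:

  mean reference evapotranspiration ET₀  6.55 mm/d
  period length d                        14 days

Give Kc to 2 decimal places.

ETc = Kc × ET₀ × d  ⇒  Kc = ETc / (ET₀ × d)
Kc = 95.4 / (6.55 × 14) = 95.4 / 91.70 = 1.0403

1.04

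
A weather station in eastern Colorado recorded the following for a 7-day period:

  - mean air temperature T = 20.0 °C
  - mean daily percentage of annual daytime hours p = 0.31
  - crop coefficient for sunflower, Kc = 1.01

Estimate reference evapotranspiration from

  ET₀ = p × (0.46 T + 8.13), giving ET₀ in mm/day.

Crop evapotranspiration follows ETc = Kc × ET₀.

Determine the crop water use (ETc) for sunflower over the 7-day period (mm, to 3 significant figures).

ET₀ = 0.31 × (0.46 × 20.0 + 8.13) = 0.31 × 17.330 = 5.3723 mm/d
ETc = Kc × ET₀ = 1.01 × 5.3723 = 5.4260 mm/d
Over 7 days: 5.4260 × 7 = 37.982 mm

38.0 mm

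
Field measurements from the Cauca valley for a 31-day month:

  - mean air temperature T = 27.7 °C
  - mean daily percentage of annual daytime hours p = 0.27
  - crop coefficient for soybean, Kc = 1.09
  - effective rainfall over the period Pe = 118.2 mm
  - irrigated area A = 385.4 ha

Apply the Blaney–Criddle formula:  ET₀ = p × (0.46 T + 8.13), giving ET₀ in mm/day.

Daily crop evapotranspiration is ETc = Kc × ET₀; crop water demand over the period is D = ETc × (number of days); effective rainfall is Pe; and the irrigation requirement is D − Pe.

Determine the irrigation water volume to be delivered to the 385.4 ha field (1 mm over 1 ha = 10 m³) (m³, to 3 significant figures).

278000 m³

ET₀ = 0.27 × (0.46 × 27.7 + 8.13) = 0.27 × 20.872 = 5.6354 mm/d
ETc = Kc × ET₀ = 1.09 × 5.6354 = 6.1426 mm/d
Crop demand D = ETc × 31 d = 6.1426 × 31 = 190.421 mm
D − Pe = 190.421 − 118.2 = 72.221 mm
Volume = 72.221 mm × 385.4 ha × 10 = 278339.7 m³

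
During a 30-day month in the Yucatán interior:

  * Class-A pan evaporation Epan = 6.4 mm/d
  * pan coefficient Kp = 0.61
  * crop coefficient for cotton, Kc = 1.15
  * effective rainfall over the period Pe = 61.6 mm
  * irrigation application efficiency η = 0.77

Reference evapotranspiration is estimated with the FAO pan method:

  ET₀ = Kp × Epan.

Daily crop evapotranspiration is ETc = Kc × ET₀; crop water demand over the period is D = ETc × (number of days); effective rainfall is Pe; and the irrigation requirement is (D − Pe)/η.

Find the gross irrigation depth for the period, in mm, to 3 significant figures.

ET₀ = 0.61 × 6.4 = 3.9040 mm/d
ETc = Kc × ET₀ = 1.15 × 3.9040 = 4.4896 mm/d
Crop demand D = ETc × 30 d = 4.4896 × 30 = 134.688 mm
D − Pe = 134.688 − 61.6 = 73.088 mm
Gross irrigation = 73.088 / 0.77 = 94.919 mm

94.9 mm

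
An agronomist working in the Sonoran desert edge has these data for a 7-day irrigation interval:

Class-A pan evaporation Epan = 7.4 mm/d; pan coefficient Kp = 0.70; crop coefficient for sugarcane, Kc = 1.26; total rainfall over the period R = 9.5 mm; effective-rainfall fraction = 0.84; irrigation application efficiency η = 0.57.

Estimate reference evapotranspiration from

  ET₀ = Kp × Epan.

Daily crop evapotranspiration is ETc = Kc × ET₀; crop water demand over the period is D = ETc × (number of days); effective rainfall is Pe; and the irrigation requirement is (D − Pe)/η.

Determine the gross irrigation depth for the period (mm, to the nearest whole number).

66 mm

ET₀ = 0.70 × 7.4 = 5.1800 mm/d
ETc = Kc × ET₀ = 1.26 × 5.1800 = 6.5268 mm/d
Crop demand D = ETc × 7 d = 6.5268 × 7 = 45.688 mm
Pe = 0.84 × 9.5 = 7.980 mm
D − Pe = 45.688 − 7.980 = 37.708 mm
Gross irrigation = 37.708 / 0.57 = 66.154 mm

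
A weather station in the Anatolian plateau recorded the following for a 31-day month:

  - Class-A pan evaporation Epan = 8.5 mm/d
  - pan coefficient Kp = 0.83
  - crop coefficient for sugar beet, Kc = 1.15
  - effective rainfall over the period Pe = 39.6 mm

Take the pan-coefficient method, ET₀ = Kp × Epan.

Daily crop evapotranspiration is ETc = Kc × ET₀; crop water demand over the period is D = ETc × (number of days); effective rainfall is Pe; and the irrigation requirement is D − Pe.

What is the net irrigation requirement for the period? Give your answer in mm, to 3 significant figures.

ET₀ = 0.83 × 8.5 = 7.0550 mm/d
ETc = Kc × ET₀ = 1.15 × 7.0550 = 8.1133 mm/d
Crop demand D = ETc × 31 d = 8.1133 × 31 = 251.512 mm
D − Pe = 251.512 − 39.6 = 211.912 mm

212 mm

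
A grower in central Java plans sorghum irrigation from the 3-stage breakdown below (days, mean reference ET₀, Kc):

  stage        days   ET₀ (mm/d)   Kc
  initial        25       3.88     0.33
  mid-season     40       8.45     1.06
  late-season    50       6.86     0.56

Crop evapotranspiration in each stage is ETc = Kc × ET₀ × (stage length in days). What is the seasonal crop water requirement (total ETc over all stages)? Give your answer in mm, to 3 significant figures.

582 mm

initial: 0.33 × 3.88 × 25 = 32.01 mm
mid-season: 1.06 × 8.45 × 40 = 358.28 mm
late-season: 0.56 × 6.86 × 50 = 192.08 mm
Seasonal total = 582.37 mm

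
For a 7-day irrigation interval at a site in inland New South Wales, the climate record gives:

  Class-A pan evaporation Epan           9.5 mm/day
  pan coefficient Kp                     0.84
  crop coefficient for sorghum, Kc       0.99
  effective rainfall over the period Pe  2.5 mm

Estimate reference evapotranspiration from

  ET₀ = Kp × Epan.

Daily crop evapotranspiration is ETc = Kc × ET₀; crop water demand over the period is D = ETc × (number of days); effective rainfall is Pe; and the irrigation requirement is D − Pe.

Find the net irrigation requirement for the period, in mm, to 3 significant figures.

ET₀ = 0.84 × 9.5 = 7.9800 mm/d
ETc = Kc × ET₀ = 0.99 × 7.9800 = 7.9002 mm/d
Crop demand D = ETc × 7 d = 7.9002 × 7 = 55.301 mm
D − Pe = 55.301 − 2.5 = 52.801 mm

52.8 mm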